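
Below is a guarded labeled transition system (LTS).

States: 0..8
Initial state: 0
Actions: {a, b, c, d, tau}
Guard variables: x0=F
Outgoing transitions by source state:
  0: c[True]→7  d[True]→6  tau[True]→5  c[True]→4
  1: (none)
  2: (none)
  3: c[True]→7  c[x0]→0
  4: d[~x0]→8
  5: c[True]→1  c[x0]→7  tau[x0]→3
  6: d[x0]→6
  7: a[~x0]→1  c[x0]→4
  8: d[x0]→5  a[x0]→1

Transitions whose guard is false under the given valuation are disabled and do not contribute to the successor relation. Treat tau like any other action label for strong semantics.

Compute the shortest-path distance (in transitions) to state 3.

Answer: UNREACHABLE

Analysis:
Breadth-first toward 3:
  depth 0: {0}
  depth 1: {4,5,6,7}
  depth 2: {1,8}
3 never appears.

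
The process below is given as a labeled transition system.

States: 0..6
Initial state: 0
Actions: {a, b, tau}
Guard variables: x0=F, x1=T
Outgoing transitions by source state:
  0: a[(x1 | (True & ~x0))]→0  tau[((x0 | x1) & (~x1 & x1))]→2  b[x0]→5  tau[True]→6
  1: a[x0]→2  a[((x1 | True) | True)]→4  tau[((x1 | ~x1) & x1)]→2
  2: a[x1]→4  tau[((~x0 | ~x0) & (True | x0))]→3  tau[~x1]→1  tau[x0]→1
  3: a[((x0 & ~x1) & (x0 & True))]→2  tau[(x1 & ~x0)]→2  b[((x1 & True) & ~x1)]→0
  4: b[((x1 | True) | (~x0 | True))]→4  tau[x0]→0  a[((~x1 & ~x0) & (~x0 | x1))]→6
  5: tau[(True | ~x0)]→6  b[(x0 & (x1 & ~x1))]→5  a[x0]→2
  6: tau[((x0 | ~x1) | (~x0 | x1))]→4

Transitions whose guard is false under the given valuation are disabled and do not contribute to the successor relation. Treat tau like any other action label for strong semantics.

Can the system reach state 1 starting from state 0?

Guard filter leaves 10 enabled edge(s).
depth 0: {0}
depth 1: {6}  total {0,6}
depth 2: {4}  total {0,4,6}
Reachable = {0,4,6}

Answer: UNREACHABLE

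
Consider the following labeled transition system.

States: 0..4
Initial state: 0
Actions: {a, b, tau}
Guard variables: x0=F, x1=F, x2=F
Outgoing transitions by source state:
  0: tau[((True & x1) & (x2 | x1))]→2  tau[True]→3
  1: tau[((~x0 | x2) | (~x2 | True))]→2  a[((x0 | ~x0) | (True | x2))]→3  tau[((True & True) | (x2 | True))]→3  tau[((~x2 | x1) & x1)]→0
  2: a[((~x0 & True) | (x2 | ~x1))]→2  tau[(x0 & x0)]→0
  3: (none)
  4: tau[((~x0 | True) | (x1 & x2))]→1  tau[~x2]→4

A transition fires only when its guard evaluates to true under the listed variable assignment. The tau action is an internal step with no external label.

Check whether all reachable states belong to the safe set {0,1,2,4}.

Inv-set: {0,1,2,4}
Reach set: {0,3}
  0: safe
  3: VIOLATES
counterexample path to 3: tau

Answer: INVARIANT VIOLATED at state 3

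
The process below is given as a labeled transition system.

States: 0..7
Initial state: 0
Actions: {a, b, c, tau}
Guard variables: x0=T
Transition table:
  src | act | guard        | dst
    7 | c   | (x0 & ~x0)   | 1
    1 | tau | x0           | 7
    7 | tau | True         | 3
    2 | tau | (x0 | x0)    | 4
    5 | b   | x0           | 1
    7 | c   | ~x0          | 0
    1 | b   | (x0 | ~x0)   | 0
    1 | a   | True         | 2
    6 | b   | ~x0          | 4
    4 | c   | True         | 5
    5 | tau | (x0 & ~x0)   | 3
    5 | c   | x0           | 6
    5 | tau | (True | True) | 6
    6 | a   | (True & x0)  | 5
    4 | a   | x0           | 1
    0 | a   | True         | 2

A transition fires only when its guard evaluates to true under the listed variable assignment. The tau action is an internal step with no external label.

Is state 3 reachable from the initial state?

Answer: REACHABLE

Analysis:
After dropping false guards: 12 live edges.
Layer 0: {0}
Layer 1: {2}  now seen {0,2}
Layer 2: {4}  now seen {0,2,4}
Layer 3: {1,5}  now seen {0,1,2,4,5}
Layer 4: {6,7}  now seen {0,1,2,4,5,6,7}
Layer 5: {3}  now seen {0,1,2,3,4,5,6,7}
R = {0,1,2,3,4,5,6,7}
witness 3: a·tau·a·tau·tau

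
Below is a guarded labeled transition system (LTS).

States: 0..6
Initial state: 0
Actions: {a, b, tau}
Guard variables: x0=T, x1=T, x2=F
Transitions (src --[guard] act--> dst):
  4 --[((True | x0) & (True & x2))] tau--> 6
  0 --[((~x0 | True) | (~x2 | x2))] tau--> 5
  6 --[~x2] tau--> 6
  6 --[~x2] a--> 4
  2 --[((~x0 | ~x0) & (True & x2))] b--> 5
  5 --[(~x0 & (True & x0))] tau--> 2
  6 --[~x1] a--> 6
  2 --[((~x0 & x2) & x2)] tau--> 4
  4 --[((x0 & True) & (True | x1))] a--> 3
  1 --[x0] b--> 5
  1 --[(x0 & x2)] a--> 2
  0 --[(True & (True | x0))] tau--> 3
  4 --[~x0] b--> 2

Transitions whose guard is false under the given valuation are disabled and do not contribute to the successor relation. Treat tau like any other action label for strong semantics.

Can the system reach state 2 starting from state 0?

Answer: UNREACHABLE

Analysis:
6 transition(s) survive guard evaluation.
depth 0: {0}
depth 1: {3,5}  total {0,3,5}
Reachable = {0,3,5}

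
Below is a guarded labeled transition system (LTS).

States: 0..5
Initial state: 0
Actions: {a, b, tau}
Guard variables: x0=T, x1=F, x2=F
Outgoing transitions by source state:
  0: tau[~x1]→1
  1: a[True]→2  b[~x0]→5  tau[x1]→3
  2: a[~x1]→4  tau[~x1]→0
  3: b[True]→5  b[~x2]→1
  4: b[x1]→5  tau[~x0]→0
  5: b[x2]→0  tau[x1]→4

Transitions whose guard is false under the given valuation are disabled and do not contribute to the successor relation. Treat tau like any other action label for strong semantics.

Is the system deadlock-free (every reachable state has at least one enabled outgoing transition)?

Reachable = {0,1,2,4}
  0: tau→1  [1 exit(s)]
  1: a→2  [1 exit(s)]
  2: a→4  tau→0  [2 exit(s)]
  4: ∅  [STUCK]
Path to 4: tau·a·a

Answer: DEADLOCK at state 4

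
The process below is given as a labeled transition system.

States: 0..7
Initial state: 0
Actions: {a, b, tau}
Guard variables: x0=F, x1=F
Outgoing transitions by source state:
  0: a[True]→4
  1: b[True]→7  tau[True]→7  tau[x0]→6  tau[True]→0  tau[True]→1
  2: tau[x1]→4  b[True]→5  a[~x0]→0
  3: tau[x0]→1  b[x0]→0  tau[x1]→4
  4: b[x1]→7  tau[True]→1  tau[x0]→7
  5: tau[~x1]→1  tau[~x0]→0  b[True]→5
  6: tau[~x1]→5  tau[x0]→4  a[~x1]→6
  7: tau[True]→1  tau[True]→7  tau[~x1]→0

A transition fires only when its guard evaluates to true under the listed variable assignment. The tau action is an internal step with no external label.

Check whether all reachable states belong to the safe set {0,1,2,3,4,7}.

Allowed set {0,1,2,3,4,7}
Reach set: {0,1,4,7}
  0: ok
  1: ok
  4: ok
  7: ok

Answer: INVARIANT HOLDS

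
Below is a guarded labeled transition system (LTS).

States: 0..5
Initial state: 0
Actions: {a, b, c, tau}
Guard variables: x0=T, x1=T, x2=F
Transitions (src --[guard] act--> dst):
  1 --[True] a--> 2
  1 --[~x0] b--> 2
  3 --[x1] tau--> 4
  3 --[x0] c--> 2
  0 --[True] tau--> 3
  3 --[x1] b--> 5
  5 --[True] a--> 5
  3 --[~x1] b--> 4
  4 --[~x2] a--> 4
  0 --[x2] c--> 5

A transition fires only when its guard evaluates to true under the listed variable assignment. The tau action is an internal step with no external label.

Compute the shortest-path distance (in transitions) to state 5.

Answer: 2

Analysis:
BFS to 5:
  L0 = {0}
  L1 = {3}
  L2 = {2,4,5}
depth(5)=2, e.g. tau·b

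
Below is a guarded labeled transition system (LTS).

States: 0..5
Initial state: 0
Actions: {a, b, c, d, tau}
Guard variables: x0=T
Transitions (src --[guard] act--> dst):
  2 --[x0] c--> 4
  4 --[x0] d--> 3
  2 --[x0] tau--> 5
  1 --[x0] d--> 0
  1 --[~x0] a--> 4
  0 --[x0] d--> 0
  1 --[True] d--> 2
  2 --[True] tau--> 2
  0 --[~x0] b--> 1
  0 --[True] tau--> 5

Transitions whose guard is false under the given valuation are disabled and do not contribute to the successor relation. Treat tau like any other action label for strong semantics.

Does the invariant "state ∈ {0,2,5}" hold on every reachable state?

Answer: INVARIANT HOLDS

Trace:
Safe = {0,2,5}
R = {0,5}
  0: ok
  5: ok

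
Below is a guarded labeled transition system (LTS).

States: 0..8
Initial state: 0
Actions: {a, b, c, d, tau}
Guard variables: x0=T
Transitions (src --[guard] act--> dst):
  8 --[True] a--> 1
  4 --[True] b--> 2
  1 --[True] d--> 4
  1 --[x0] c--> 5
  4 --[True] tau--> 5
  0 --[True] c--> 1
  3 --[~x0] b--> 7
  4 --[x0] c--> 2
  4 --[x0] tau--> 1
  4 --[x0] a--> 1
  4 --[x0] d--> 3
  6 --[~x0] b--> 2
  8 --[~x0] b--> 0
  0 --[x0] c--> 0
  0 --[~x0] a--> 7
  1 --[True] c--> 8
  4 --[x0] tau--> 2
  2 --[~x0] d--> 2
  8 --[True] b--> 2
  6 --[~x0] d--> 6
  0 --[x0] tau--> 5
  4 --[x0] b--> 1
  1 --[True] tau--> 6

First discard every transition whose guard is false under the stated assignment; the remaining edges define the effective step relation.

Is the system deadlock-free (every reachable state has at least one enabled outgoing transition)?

Answer: DEADLOCK at state 2

Analysis:
Reach set: {0,1,2,3,4,5,6,8}
  0: c→0  c→1  tau→5  [3 out]
  1: c→5  c→8  d→4  tau→6  [4 out]
  2: ∅  [no exit]
  3: ∅  [no exit]
  4: a→1  b→1  b→2  c→2  d→3  tau→1  tau→2  tau→5  [8 out]
  5: ∅  [no exit]
  6: ∅  [no exit]
  8: a→1  b→2  [2 out]
trace reaching 2: c·d·b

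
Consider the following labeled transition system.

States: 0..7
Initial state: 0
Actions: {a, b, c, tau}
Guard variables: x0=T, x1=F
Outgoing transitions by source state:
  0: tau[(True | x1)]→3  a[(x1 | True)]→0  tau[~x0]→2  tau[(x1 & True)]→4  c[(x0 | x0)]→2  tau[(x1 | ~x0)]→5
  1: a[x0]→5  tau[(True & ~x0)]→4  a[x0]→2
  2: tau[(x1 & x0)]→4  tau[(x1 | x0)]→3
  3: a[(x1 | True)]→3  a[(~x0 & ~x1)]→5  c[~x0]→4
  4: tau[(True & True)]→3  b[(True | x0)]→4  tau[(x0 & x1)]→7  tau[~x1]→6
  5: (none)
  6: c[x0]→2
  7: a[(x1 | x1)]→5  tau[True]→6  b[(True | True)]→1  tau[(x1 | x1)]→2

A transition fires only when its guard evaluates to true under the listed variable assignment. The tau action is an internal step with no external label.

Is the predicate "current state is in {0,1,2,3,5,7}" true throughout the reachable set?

Inv-set: {0,1,2,3,5,7}
Reachable = {0,2,3}
  0: safe
  2: safe
  3: safe

Answer: INVARIANT HOLDS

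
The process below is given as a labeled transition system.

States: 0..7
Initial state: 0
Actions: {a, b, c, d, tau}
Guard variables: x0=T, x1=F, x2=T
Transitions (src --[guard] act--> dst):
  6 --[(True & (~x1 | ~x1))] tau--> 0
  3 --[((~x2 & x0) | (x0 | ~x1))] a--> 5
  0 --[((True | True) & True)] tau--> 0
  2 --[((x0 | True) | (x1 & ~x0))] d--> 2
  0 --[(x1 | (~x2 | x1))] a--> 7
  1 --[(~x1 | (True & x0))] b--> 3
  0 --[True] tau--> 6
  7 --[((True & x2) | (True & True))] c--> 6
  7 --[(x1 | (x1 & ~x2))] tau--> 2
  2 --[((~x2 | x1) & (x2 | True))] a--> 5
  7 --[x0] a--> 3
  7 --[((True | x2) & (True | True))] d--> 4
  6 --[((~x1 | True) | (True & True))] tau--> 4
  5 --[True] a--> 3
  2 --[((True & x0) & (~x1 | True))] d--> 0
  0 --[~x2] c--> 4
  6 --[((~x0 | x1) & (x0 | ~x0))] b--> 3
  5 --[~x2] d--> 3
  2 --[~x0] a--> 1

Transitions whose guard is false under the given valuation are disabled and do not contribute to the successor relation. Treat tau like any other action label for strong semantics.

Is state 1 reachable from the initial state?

Answer: UNREACHABLE

Analysis:
After dropping false guards: 12 live edges.
L0 = {0}
L1 = {6}  total {0,6}
L2 = {4}  total {0,4,6}
R = {0,4,6}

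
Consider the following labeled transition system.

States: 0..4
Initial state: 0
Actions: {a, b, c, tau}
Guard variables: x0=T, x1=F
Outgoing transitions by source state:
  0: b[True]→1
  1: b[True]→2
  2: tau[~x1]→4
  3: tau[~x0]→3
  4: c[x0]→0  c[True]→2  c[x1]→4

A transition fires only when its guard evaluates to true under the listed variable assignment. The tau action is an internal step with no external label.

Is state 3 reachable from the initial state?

After dropping false guards: 5 live edges.
L0 = {0}
L1 = {1}  total {0,1}
L2 = {2}  total {0,1,2}
L3 = {4}  total {0,1,2,4}
Reachable = {0,1,2,4}

Answer: UNREACHABLE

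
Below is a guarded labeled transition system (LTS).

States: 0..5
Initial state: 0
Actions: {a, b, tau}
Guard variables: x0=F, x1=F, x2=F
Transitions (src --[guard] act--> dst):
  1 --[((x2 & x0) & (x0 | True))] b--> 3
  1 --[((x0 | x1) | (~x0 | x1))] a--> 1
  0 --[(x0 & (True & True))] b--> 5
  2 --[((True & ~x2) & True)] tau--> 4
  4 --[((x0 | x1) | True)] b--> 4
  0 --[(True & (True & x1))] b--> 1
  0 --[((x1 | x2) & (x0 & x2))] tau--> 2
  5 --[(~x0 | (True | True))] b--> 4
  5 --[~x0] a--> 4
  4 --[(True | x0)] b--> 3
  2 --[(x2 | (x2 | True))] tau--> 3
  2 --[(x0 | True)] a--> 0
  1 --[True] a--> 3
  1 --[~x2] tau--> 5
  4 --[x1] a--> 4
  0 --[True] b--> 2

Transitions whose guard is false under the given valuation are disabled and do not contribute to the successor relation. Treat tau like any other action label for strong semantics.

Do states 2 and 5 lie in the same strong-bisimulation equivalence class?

Answer: NOT BISIMILAR

Trace:
Compute ~ classes (split until stable):
  P[0] = {{0,1,2,3,4,5}}
  P[1] = {{0,4},{1,2},{3},{5}}
  P[2] = {{0},{1},{2},{3},{4},{5}}
Fixed point at round 3; 6 class(es).
class of 2: {2}; class of 5: {5}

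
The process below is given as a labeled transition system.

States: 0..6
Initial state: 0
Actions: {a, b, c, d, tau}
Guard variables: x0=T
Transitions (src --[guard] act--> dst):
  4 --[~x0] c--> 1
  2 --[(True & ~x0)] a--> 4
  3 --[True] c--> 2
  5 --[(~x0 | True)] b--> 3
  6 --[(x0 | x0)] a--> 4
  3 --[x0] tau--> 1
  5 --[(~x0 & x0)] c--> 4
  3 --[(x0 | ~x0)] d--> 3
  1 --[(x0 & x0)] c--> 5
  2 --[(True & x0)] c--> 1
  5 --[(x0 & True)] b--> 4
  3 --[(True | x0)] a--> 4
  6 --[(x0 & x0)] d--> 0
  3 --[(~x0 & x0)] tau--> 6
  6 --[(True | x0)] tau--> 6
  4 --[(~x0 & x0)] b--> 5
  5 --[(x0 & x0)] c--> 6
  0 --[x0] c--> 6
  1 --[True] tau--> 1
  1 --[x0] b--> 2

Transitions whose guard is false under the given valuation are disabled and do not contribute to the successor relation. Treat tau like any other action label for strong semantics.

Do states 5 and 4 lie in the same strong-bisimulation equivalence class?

Compute ~ classes (split until stable):
  π0 = {{0,1,2,3,4,5,6}}
  π1 = {{0,2},{1},{3},{4},{5},{6}}
  π2 = {{0},{1},{2},{3},{4},{5},{6}}
7 equivalence class(es) (converged in 3)
5∈{5}, 4∈{4}

Answer: NOT BISIMILAR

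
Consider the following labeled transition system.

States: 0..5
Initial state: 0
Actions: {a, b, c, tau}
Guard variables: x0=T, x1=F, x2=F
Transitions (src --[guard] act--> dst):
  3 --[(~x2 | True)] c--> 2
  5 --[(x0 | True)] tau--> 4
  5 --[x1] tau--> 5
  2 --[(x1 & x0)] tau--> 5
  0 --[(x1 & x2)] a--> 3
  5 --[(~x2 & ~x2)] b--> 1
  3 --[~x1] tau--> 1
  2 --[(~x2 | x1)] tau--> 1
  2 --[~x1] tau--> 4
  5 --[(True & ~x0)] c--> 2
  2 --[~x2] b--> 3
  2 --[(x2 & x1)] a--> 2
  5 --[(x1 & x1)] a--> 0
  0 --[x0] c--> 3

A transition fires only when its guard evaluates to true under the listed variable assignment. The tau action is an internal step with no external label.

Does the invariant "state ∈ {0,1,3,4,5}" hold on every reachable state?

Answer: INVARIANT VIOLATED at state 2

Analysis:
Allowed set {0,1,3,4,5}
Reachable = {0,1,2,3,4}
  0: ok
  1: ok
  2: ✗ unsafe
  3: ok
  4: ok
counterexample path to 2: c·c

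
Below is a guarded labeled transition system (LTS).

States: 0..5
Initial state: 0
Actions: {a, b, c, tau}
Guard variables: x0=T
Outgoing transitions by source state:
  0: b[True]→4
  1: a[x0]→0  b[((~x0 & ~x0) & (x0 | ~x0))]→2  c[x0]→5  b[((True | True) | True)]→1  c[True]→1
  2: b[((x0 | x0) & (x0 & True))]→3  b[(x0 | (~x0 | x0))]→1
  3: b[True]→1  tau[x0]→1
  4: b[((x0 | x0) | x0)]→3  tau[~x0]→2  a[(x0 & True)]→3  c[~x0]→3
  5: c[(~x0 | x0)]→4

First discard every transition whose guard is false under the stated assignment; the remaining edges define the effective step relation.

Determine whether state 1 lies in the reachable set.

12 transition(s) survive guard evaluation.
depth 0: {0}
depth 1: {4}  now seen {0,4}
depth 2: {3}  now seen {0,3,4}
depth 3: {1}  now seen {0,1,3,4}
depth 4: {5}  now seen {0,1,3,4,5}
Reach set: {0,1,3,4,5}
trace reaching 1: b·b·b

Answer: REACHABLE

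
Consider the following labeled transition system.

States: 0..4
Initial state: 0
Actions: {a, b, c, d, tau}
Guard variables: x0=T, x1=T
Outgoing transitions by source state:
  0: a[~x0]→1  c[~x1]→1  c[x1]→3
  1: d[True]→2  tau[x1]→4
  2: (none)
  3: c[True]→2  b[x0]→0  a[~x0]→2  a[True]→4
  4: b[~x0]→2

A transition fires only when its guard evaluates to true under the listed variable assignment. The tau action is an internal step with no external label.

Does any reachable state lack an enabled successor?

Answer: DEADLOCK at state 2

Analysis:
R = {0,2,3,4}
  0: c→3  [1 exit(s)]
  2: ∅  [deadlock]
  3: a→4  b→0  c→2  [3 exit(s)]
  4: ∅  [deadlock]
trace reaching 2: c·c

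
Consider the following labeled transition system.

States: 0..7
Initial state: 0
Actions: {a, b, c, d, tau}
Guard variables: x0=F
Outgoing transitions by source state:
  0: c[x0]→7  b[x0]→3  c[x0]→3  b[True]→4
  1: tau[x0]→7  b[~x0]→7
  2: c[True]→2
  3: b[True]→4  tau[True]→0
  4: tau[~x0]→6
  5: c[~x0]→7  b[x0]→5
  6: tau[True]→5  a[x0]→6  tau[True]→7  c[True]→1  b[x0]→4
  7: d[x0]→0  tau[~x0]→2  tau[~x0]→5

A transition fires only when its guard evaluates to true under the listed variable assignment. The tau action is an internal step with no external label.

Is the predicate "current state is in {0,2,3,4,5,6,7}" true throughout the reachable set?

Inv-set: {0,2,3,4,5,6,7}
R = {0,1,2,4,5,6,7}
  0: ok
  1: VIOLATES
  2: ok
  4: ok
  5: ok
  6: ok
  7: ok
reach 1 via b·tau·c — violates

Answer: INVARIANT VIOLATED at state 1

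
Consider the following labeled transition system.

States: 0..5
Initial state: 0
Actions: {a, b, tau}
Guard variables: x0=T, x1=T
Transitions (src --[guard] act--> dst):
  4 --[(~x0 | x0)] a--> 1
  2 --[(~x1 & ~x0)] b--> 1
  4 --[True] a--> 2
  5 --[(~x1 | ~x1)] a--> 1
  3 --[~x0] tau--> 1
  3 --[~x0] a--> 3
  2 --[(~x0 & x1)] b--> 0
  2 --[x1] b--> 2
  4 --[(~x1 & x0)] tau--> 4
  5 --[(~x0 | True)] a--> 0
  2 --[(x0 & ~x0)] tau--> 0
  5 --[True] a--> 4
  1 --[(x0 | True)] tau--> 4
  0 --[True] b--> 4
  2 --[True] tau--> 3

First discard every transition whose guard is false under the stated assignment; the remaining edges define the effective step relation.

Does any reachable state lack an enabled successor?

Reachable = {0,1,2,3,4}
  0: b→4  [1 exit(s)]
  1: tau→4  [1 exit(s)]
  2: b→2  tau→3  [2 exit(s)]
  3: ∅  [no exit]
  4: a→1  a→2  [2 exit(s)]
witness 3: b·a·tau

Answer: DEADLOCK at state 3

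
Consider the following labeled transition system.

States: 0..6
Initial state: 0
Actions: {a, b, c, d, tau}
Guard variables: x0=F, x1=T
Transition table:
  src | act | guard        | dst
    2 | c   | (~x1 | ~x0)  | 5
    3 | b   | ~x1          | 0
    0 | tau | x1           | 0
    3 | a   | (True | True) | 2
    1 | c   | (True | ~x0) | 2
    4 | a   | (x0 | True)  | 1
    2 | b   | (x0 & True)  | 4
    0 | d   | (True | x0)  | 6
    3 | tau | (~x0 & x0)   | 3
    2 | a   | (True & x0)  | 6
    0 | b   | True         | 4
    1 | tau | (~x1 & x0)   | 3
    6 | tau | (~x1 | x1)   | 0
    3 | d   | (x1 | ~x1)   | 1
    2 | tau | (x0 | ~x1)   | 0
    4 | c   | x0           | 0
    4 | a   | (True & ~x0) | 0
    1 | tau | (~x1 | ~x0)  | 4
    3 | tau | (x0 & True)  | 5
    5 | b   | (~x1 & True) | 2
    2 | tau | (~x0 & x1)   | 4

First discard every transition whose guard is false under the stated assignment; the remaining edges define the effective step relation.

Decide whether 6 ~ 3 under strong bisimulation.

Answer: NOT BISIMILAR

Trace:
Bisimulation quotient by refinement:
  round 0: {{0,1,2,3,4,5,6}}
  round 1: {{0},{1,2},{3},{4},{5},{6}}
  round 2: {{0},{1},{2},{3},{4},{5},{6}}
Fixed point at round 3; 7 class(es).
[6]={6}  [3]={3}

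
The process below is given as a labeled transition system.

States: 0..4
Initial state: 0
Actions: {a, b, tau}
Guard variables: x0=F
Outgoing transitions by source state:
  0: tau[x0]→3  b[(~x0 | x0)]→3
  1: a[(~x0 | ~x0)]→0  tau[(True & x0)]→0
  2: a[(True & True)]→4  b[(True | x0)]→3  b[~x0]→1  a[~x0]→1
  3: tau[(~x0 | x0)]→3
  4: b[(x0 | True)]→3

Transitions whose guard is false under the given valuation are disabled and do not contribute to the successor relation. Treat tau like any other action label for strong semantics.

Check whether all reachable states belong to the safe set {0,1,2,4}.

Answer: INVARIANT VIOLATED at state 3

Working:
Inv-set: {0,1,2,4}
Reach set: {0,3}
  0: ok
  3: VIOLATES
counterexample path to 3: b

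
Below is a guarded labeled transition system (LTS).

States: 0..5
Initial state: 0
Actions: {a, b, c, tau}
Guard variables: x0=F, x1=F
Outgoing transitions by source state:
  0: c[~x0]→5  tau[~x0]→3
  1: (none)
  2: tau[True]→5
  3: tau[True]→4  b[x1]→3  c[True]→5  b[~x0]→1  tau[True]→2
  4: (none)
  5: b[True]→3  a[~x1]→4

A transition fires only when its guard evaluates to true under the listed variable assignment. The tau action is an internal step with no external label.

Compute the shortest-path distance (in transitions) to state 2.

BFS to 2:
  L0 = {0}
  L1 = {3,5}
  L2 = {1,2,4}
2 enters at depth 2; path tau·tau

Answer: 2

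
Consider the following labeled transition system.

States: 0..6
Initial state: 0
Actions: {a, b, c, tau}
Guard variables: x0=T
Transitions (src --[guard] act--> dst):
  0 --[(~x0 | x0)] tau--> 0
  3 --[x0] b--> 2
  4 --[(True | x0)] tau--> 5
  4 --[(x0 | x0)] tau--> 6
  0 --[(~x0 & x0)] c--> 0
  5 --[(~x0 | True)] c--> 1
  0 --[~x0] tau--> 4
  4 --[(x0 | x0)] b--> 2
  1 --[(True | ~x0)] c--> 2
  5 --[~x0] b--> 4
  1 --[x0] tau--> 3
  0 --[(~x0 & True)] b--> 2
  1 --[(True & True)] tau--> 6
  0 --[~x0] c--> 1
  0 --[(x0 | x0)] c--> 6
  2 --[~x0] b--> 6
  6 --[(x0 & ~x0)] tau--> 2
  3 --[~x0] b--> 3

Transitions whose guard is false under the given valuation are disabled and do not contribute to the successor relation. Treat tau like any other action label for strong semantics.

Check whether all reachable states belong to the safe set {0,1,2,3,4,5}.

Allowed set {0,1,2,3,4,5}
Reach set: {0,6}
  0: ok
  6: VIOLATES
counterexample path to 6: c

Answer: INVARIANT VIOLATED at state 6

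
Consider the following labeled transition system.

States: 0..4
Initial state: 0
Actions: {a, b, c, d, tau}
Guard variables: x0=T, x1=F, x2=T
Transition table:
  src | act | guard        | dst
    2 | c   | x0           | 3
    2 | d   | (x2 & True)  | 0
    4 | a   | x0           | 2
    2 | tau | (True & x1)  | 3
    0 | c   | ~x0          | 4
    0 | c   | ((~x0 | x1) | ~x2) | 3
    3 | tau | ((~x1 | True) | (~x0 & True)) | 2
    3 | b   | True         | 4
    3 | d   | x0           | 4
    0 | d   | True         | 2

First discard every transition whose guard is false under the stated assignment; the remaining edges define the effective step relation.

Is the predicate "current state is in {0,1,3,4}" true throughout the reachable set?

Answer: INVARIANT VIOLATED at state 2

Working:
Safe = {0,1,3,4}
Reachable = {0,2,3,4}
  0: safe
  2: outside
  3: safe
  4: safe
reach 2 via d — violates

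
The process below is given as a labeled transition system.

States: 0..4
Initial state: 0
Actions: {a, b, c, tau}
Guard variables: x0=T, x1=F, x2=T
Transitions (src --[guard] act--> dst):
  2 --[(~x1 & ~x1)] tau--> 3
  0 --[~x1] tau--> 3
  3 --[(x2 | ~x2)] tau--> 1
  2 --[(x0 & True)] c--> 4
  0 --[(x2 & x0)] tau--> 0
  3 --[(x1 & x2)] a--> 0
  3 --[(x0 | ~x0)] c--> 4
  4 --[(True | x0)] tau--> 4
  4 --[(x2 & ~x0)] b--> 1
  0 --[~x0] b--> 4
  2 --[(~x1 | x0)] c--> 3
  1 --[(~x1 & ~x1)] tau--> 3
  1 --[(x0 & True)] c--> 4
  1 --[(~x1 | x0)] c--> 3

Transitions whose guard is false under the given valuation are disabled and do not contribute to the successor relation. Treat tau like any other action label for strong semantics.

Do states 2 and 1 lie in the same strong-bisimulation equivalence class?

Compute ~ classes (split until stable):
  round 0: {{0,1,2,3,4}}
  round 1: {{0,4},{1,2,3}}
  round 2: {{0},{1,2},{3},{4}}
stable after 3 split(s): 4 block(s)
2∈{1,2}, 1∈{1,2}

Answer: BISIMILAR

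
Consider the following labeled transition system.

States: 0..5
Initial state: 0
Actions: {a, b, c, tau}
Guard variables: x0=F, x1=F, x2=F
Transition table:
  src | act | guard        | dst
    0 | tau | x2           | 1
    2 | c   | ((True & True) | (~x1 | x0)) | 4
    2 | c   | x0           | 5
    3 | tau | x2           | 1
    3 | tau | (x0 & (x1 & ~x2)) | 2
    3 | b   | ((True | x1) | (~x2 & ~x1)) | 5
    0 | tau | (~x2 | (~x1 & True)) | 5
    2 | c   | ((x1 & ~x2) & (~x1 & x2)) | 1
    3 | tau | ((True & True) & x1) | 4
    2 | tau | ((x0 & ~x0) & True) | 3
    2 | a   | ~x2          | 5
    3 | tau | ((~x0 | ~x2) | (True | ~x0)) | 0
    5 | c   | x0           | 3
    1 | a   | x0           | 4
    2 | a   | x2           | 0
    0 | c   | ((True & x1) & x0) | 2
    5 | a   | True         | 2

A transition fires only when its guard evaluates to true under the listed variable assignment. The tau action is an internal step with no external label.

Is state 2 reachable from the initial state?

Answer: REACHABLE

Trace:
6 transition(s) survive guard evaluation.
depth 0: {0}
depth 1: {5}  cumulative {0,5}
depth 2: {2}  cumulative {0,2,5}
depth 3: {4}  cumulative {0,2,4,5}
Reachable = {0,2,4,5}
witness 2: tau·a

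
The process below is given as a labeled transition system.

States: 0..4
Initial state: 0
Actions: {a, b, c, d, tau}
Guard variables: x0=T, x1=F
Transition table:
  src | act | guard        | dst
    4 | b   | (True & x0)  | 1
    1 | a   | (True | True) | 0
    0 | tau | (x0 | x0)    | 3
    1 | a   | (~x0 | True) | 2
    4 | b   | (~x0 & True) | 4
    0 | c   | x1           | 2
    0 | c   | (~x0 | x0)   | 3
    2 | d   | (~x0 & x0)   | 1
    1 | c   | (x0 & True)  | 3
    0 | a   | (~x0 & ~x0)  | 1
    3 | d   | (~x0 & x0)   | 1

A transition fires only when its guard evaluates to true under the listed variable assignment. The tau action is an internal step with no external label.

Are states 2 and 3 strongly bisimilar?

Compute ~ classes (split until stable):
  round 0: {{0,1,2,3,4}}
  round 1: {{0},{1},{2,3},{4}}
stable after 2 split(s): 4 block(s)
[2]={2,3}  [3]={2,3}

Answer: BISIMILAR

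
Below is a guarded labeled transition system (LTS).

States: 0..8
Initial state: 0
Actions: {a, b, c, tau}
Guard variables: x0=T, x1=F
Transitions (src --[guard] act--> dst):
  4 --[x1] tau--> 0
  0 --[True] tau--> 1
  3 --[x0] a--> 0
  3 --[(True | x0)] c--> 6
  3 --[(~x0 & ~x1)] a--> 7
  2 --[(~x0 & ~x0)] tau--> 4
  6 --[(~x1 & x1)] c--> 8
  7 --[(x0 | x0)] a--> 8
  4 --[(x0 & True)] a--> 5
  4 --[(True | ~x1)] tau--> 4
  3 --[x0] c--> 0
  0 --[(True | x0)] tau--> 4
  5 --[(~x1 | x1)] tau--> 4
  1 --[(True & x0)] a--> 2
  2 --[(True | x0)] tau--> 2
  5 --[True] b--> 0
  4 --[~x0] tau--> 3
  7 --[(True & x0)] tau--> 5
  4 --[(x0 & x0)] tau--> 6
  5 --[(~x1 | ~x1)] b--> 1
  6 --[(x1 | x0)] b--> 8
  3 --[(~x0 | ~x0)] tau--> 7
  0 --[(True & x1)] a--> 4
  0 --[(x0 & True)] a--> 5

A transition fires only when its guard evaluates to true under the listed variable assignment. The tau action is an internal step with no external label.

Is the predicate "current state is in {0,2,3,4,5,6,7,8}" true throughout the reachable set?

Answer: INVARIANT VIOLATED at state 1

Analysis:
Allowed set {0,2,3,4,5,6,7,8}
Reachable = {0,1,2,4,5,6,8}
  0: ✓
  1: ✗ unsafe
  2: ✓
  4: ✓
  5: ✓
  6: ✓
  8: ✓
witness against invariant: tau → 1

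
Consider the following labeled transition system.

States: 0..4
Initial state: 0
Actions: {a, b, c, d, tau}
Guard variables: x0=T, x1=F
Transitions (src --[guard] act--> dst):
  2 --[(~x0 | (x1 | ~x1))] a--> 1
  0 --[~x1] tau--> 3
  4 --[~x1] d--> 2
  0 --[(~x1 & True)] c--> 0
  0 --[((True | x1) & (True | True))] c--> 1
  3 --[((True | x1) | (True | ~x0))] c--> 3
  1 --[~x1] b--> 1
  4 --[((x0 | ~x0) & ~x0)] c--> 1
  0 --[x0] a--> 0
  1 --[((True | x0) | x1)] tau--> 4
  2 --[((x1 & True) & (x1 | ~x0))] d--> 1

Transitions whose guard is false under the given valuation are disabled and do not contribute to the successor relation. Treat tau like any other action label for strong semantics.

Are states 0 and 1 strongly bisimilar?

Answer: NOT BISIMILAR

Trace:
Bisimulation quotient by refinement:
  P[0] = {{0,1,2,3,4}}
  P[1] = {{0},{1},{2},{3},{4}}
5 equivalence class(es) (converged in 2)
class of 0: {0}; class of 1: {1}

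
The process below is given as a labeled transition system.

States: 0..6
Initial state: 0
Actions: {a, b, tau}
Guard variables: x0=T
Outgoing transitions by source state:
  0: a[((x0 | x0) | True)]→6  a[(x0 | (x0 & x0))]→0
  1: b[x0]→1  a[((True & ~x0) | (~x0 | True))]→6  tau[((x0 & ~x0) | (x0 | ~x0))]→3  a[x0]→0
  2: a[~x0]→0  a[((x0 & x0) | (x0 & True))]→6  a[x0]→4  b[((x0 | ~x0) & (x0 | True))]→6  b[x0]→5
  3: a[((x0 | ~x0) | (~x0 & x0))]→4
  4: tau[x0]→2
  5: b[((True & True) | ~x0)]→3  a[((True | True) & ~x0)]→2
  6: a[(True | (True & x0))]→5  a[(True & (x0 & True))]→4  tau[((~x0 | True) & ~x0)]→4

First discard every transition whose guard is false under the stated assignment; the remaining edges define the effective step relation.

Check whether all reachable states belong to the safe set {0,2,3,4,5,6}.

Allowed set {0,2,3,4,5,6}
Reach set: {0,2,3,4,5,6}
  0: ✓
  2: ✓
  3: ✓
  4: ✓
  5: ✓
  6: ✓

Answer: INVARIANT HOLDS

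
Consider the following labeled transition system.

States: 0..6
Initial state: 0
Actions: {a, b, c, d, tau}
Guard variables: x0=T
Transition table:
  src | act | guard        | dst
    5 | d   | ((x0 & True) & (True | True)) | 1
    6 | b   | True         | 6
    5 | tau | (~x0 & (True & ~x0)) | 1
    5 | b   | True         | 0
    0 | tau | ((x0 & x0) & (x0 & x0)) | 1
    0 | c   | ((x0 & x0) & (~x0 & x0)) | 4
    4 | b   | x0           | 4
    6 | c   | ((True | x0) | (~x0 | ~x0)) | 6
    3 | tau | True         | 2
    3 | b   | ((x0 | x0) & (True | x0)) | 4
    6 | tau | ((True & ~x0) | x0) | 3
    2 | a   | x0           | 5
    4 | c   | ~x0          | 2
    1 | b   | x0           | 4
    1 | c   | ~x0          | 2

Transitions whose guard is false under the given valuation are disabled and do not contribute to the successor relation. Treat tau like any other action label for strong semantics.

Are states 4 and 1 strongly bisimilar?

Bisimulation quotient by refinement:
  P[0] = {{0,1,2,3,4,5,6}}
  P[1] = {{0},{1,4},{2},{3},{5},{6}}
6 equivalence class(es) (converged in 2)
[4]={1,4}  [1]={1,4}

Answer: BISIMILAR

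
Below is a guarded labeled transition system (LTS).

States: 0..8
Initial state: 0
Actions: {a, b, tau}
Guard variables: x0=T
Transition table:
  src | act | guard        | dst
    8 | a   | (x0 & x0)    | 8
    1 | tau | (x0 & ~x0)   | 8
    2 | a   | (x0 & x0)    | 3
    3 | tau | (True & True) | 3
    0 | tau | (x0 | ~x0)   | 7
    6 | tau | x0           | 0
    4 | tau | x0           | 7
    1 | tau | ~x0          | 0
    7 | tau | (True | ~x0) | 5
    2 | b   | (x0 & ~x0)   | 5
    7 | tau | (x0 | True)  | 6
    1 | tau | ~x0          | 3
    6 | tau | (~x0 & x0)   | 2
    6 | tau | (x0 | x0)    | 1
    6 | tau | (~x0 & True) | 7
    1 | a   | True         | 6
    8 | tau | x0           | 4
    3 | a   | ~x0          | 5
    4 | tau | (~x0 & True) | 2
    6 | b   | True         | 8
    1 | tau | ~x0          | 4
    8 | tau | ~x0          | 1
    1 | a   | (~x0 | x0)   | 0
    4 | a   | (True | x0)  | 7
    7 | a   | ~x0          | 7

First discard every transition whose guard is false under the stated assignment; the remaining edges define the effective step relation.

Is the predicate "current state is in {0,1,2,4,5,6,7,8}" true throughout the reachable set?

Answer: INVARIANT HOLDS

Working:
Allowed set {0,1,2,4,5,6,7,8}
R = {0,1,4,5,6,7,8}
  0: ok
  1: ok
  4: ok
  5: ok
  6: ok
  7: ok
  8: ok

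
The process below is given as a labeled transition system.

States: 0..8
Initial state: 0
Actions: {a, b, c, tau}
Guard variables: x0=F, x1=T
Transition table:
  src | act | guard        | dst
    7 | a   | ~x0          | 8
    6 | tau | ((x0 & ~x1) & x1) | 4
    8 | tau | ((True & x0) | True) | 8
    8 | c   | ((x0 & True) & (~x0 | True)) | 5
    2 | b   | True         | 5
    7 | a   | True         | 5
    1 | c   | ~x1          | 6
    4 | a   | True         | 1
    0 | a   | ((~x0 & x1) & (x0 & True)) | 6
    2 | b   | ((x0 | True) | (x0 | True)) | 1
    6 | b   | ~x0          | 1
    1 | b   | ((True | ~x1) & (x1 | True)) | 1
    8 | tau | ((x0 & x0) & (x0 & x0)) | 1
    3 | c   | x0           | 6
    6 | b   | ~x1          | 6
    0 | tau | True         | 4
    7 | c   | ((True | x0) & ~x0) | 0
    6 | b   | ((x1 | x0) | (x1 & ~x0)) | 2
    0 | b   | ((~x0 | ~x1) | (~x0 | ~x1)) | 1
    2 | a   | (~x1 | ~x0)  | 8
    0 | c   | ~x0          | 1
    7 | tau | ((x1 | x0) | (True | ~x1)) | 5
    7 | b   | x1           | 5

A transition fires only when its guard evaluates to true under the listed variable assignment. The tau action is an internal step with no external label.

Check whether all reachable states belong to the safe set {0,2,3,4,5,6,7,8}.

Answer: INVARIANT VIOLATED at state 1

Trace:
Inv-set: {0,2,3,4,5,6,7,8}
Reach set: {0,1,4}
  0: ok
  1: ✗ unsafe
  4: ok
witness against invariant: b → 1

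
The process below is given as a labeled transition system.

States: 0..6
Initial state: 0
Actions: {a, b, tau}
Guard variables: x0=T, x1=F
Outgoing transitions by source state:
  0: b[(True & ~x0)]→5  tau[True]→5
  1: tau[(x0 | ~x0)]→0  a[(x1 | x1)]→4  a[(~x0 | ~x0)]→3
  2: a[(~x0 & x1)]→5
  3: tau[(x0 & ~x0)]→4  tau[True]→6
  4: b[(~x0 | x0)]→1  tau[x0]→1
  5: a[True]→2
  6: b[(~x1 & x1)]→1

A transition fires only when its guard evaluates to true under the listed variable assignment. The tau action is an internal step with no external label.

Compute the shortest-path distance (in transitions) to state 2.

BFS to 2:
  Layer 0: {0}
  Layer 1: {5}
  Layer 2: {2}
2 enters at depth 2; path tau·a

Answer: 2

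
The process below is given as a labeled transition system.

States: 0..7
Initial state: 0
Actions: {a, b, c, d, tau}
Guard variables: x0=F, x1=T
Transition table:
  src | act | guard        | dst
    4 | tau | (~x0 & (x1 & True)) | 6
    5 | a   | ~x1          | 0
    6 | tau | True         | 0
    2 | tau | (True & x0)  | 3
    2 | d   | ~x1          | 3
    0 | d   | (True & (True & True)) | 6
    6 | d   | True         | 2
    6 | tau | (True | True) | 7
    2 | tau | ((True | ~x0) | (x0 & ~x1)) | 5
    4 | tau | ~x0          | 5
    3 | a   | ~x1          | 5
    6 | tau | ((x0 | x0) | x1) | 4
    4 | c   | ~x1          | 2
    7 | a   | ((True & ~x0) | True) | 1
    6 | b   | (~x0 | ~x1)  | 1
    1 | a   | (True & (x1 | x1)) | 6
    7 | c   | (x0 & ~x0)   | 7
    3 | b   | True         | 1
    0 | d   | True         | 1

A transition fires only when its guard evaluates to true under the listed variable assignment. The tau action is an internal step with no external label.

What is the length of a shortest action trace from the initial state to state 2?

Answer: 2

Analysis:
BFS to 2:
  L0 = {0}
  L1 = {1,6}
  L2 = {2,4,7}
depth(2)=2, e.g. d·d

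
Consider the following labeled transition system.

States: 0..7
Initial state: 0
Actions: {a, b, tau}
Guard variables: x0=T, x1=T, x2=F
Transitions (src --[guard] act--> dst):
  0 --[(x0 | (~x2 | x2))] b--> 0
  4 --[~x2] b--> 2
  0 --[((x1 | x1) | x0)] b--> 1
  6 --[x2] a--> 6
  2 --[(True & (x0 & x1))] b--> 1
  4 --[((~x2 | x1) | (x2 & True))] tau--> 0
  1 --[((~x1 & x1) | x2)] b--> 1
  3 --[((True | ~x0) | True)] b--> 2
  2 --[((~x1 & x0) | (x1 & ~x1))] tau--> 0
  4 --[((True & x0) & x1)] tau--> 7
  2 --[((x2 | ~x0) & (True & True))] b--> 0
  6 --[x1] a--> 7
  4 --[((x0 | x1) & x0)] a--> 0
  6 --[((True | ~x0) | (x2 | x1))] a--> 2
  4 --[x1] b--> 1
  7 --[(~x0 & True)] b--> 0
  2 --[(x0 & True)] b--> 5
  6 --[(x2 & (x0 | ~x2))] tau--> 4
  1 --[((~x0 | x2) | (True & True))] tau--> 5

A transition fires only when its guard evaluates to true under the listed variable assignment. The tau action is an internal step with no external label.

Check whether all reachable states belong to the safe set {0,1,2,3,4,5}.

Answer: INVARIANT HOLDS

Trace:
Safe = {0,1,2,3,4,5}
R = {0,1,5}
  0: ok
  1: ok
  5: ok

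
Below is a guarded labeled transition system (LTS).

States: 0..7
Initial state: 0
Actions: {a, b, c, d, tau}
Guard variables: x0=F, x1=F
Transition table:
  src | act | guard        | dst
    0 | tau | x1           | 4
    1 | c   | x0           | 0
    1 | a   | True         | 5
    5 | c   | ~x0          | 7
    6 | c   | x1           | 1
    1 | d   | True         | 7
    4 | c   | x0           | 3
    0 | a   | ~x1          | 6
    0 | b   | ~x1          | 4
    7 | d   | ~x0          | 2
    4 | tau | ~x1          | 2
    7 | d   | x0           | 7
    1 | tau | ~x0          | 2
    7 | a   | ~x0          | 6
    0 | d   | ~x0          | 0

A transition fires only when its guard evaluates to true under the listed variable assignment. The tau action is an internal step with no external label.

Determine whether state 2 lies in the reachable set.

Answer: REACHABLE

Working:
10 transition(s) survive guard evaluation.
L0 = {0}
L1 = {4,6}  cumulative {0,4,6}
L2 = {2}  cumulative {0,2,4,6}
Reachable = {0,2,4,6}
Path to 2: b·tau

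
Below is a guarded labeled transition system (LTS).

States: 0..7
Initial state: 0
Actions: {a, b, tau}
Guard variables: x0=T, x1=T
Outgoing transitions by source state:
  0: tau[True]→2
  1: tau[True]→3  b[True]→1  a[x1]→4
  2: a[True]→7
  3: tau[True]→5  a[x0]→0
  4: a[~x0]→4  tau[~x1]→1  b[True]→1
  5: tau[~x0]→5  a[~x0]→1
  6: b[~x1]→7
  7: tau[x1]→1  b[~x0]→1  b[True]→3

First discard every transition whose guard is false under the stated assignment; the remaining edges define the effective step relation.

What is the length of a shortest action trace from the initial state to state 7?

Answer: 2

Trace:
Layered search for 7:
  Layer 0: {0}
  Layer 1: {2}
  Layer 2: {7}
depth(7)=2, e.g. tau·a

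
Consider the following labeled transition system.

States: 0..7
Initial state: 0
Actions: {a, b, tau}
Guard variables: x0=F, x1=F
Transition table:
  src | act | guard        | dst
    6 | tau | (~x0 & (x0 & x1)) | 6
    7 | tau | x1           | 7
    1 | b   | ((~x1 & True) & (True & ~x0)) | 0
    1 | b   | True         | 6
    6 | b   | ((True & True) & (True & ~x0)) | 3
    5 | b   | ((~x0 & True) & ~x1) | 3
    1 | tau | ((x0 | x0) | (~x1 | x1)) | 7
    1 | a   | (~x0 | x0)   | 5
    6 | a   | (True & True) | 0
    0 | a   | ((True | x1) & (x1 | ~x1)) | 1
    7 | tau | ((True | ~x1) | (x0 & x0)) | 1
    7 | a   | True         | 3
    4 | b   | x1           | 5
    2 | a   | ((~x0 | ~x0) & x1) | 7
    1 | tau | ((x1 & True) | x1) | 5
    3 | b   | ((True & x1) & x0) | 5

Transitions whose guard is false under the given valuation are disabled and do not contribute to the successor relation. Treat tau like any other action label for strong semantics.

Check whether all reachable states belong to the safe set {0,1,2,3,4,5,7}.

Answer: INVARIANT VIOLATED at state 6

Trace:
Safe = {0,1,2,3,4,5,7}
Reach set: {0,1,3,5,6,7}
  0: ✓
  1: ✓
  3: ✓
  5: ✓
  6: VIOLATES
  7: ✓
witness against invariant: a·b → 6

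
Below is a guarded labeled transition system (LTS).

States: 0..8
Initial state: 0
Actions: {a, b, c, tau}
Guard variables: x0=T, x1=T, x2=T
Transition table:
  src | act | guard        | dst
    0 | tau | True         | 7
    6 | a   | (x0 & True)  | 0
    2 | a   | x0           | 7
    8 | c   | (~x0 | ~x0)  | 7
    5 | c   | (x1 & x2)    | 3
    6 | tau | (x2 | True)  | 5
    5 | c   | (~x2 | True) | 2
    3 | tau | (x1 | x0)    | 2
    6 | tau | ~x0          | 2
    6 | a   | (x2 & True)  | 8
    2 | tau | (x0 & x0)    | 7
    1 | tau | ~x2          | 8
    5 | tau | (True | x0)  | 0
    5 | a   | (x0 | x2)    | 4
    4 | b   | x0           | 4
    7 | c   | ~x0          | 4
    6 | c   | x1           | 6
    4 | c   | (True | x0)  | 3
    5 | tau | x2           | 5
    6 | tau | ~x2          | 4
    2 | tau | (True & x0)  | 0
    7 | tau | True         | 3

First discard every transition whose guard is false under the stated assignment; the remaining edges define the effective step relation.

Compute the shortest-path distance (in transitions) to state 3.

BFS to 3:
  Layer 0: {0}
  Layer 1: {7}
  Layer 2: {3}
depth(3)=2, e.g. tau·tau

Answer: 2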